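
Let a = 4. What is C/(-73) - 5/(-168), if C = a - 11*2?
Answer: 3389/12264 ≈ 0.27634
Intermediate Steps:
C = -18 (C = 4 - 11*2 = 4 - 22 = -18)
C/(-73) - 5/(-168) = -18/(-73) - 5/(-168) = -18*(-1/73) - 5*(-1/168) = 18/73 + 5/168 = 3389/12264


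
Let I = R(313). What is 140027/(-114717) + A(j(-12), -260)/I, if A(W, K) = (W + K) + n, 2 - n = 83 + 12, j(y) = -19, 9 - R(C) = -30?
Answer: -16045259/1491321 ≈ -10.759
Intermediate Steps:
R(C) = 39 (R(C) = 9 - 1*(-30) = 9 + 30 = 39)
I = 39
n = -93 (n = 2 - (83 + 12) = 2 - 1*95 = 2 - 95 = -93)
A(W, K) = -93 + K + W (A(W, K) = (W + K) - 93 = (K + W) - 93 = -93 + K + W)
140027/(-114717) + A(j(-12), -260)/I = 140027/(-114717) + (-93 - 260 - 19)/39 = 140027*(-1/114717) - 372*1/39 = -140027/114717 - 124/13 = -16045259/1491321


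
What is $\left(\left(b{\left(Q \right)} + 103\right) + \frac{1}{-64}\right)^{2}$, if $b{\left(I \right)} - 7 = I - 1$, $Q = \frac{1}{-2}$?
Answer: $\frac{48205249}{4096} \approx 11769.0$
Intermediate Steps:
$Q = - \frac{1}{2} \approx -0.5$
$b{\left(I \right)} = 6 + I$ ($b{\left(I \right)} = 7 + \left(I - 1\right) = 7 + \left(-1 + I\right) = 6 + I$)
$\left(\left(b{\left(Q \right)} + 103\right) + \frac{1}{-64}\right)^{2} = \left(\left(\left(6 - \frac{1}{2}\right) + 103\right) + \frac{1}{-64}\right)^{2} = \left(\left(\frac{11}{2} + 103\right) - \frac{1}{64}\right)^{2} = \left(\frac{217}{2} - \frac{1}{64}\right)^{2} = \left(\frac{6943}{64}\right)^{2} = \frac{48205249}{4096}$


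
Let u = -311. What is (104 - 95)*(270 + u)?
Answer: -369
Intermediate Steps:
(104 - 95)*(270 + u) = (104 - 95)*(270 - 311) = 9*(-41) = -369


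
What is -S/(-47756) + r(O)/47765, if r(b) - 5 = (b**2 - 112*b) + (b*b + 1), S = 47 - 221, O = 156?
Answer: 740981313/1140532670 ≈ 0.64968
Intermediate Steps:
S = -174
r(b) = 6 - 112*b + 2*b**2 (r(b) = 5 + ((b**2 - 112*b) + (b*b + 1)) = 5 + ((b**2 - 112*b) + (b**2 + 1)) = 5 + ((b**2 - 112*b) + (1 + b**2)) = 5 + (1 - 112*b + 2*b**2) = 6 - 112*b + 2*b**2)
-S/(-47756) + r(O)/47765 = -1*(-174)/(-47756) + (6 - 112*156 + 2*156**2)/47765 = 174*(-1/47756) + (6 - 17472 + 2*24336)*(1/47765) = -87/23878 + (6 - 17472 + 48672)*(1/47765) = -87/23878 + 31206*(1/47765) = -87/23878 + 31206/47765 = 740981313/1140532670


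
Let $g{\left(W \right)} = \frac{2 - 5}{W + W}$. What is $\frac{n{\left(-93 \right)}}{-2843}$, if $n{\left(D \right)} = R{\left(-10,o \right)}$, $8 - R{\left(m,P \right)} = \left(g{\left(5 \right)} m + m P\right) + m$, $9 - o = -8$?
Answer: $- \frac{185}{2843} \approx -0.065072$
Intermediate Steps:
$o = 17$ ($o = 9 - -8 = 9 + 8 = 17$)
$g{\left(W \right)} = - \frac{3}{2 W}$
$R{\left(m,P \right)} = 8 - \frac{7 m}{10} - P m$ ($R{\left(m,P \right)} = 8 - \left(\left(- \frac{3}{2 \cdot 5} m + m P\right) + m\right) = 8 - \left(\left(\left(- \frac{3}{2}\right) \frac{1}{5} m + P m\right) + m\right) = 8 - \left(\left(- \frac{3 m}{10} + P m\right) + m\right) = 8 - \left(\frac{7 m}{10} + P m\right) = 8 - \frac{7 m}{10} - P m$)
$n{\left(D \right)} = 185$ ($n{\left(D \right)} = 8 - -7 - 17 \left(-10\right) = 8 + 7 + 170 = 185$)
$\frac{n{\left(-93 \right)}}{-2843} = \frac{185}{-2843} = 185 \left(- \frac{1}{2843}\right) = - \frac{185}{2843}$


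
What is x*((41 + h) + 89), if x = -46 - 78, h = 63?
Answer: -23932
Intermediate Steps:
x = -124
x*((41 + h) + 89) = -124*((41 + 63) + 89) = -124*(104 + 89) = -124*193 = -23932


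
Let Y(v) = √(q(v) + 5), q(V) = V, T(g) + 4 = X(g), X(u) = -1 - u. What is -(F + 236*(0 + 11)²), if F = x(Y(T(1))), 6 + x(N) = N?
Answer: -28550 - I ≈ -28550.0 - 1.0*I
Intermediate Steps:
T(g) = -5 - g (T(g) = -4 + (-1 - g) = -5 - g)
Y(v) = √(5 + v) (Y(v) = √(v + 5) = √(5 + v))
x(N) = -6 + N
F = -6 + I (F = -6 + √(5 + (-5 - 1*1)) = -6 + √(5 + (-5 - 1)) = -6 + √(5 - 6) = -6 + √(-1) = -6 + I ≈ -6.0 + 1.0*I)
-(F + 236*(0 + 11)²) = -((-6 + I) + 236*(0 + 11)²) = -((-6 + I) + 236*11²) = -((-6 + I) + 236*121) = -((-6 + I) + 28556) = -(28550 + I) = -28550 - I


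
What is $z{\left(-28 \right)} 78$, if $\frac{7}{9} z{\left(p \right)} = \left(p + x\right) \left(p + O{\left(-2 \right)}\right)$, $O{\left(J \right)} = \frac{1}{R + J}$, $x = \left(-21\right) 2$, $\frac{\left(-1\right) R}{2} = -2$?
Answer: $193050$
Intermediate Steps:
$R = 4$ ($R = \left(-2\right) \left(-2\right) = 4$)
$x = -42$
$O{\left(J \right)} = \frac{1}{4 + J}$
$z{\left(p \right)} = \frac{9 \left(\frac{1}{2} + p\right) \left(-42 + p\right)}{7}$ ($z{\left(p \right)} = \frac{9 \left(p - 42\right) \left(p + \frac{1}{4 - 2}\right)}{7} = \frac{9 \left(-42 + p\right) \left(p + \frac{1}{2}\right)}{7} = \frac{9 \left(-42 + p\right) \left(\frac{1}{2} + p\right)}{7} = \frac{9 \left(\frac{1}{2} + p\right) \left(-42 + p\right)}{7}$)
$z{\left(-28 \right)} 78 = \left(-27 - -1494 + \frac{9 \left(-28\right)^{2}}{7}\right) 78 = \left(-27 + 1494 + \frac{9}{7} \cdot 784\right) 78 = \left(-27 + 1494 + 1008\right) 78 = 2475 \cdot 78 = 193050$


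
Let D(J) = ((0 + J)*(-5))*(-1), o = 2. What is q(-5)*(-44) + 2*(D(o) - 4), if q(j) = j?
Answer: 232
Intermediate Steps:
D(J) = 5*J (D(J) = (J*(-5))*(-1) = -5*J*(-1) = 5*J)
q(-5)*(-44) + 2*(D(o) - 4) = -5*(-44) + 2*(5*2 - 4) = 220 + 2*(10 - 4) = 220 + 2*6 = 220 + 12 = 232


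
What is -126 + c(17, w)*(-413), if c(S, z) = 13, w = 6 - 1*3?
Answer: -5495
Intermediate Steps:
w = 3 (w = 6 - 3 = 3)
-126 + c(17, w)*(-413) = -126 + 13*(-413) = -126 - 5369 = -5495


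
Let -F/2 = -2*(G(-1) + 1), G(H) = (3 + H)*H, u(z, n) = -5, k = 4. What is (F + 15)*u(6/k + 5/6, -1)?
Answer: -55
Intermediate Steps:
G(H) = H*(3 + H)
F = -4 (F = -(-4)*(-(3 - 1) + 1) = -(-4)*(-1*2 + 1) = -(-4)*(-2 + 1) = -(-4)*(-1) = -2*2 = -4)
(F + 15)*u(6/k + 5/6, -1) = (-4 + 15)*(-5) = 11*(-5) = -55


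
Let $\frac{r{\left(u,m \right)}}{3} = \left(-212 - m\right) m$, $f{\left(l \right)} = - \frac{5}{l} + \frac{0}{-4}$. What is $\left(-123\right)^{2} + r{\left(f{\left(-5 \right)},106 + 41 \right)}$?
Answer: $-143190$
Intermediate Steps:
$f{\left(l \right)} = - \frac{5}{l}$ ($f{\left(l \right)} = - \frac{5}{l} + 0 \left(- \frac{1}{4}\right) = - \frac{5}{l} + 0 = - \frac{5}{l}$)
$r{\left(u,m \right)} = 3 m \left(-212 - m\right)$ ($r{\left(u,m \right)} = 3 \left(-212 - m\right) m = 3 m \left(-212 - m\right)$)
$\left(-123\right)^{2} + r{\left(f{\left(-5 \right)},106 + 41 \right)} = \left(-123\right)^{2} - 3 \left(106 + 41\right) \left(212 + \left(106 + 41\right)\right) = 15129 - 441 \left(212 + 147\right) = 15129 - 441 \cdot 359 = 15129 - 158319 = -143190$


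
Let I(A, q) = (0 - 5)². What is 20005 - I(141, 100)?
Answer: 19980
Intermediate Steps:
I(A, q) = 25 (I(A, q) = (-5)² = 25)
20005 - I(141, 100) = 20005 - 1*25 = 20005 - 25 = 19980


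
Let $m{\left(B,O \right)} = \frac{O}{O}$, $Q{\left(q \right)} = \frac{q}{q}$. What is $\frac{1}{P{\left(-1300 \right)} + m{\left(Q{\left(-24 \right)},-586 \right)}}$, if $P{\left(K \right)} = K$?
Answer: $- \frac{1}{1299} \approx -0.00076982$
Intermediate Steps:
$Q{\left(q \right)} = 1$
$m{\left(B,O \right)} = 1$
$\frac{1}{P{\left(-1300 \right)} + m{\left(Q{\left(-24 \right)},-586 \right)}} = \frac{1}{-1300 + 1} = \frac{1}{-1299} = - \frac{1}{1299}$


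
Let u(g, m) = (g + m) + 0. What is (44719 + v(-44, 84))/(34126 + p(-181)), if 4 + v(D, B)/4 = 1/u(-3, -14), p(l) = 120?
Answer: 759947/582182 ≈ 1.3053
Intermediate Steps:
u(g, m) = g + m
v(D, B) = -276/17 (v(D, B) = -16 + 4/(-3 - 14) = -16 + 4/(-17) = -16 + 4*(-1/17) = -16 - 4/17 = -276/17)
(44719 + v(-44, 84))/(34126 + p(-181)) = (44719 - 276/17)/(34126 + 120) = (759947/17)/34246 = (759947/17)*(1/34246) = 759947/582182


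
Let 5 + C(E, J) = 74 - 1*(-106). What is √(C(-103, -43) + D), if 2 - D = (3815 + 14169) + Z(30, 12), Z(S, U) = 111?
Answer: 17*I*√62 ≈ 133.86*I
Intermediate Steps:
C(E, J) = 175 (C(E, J) = -5 + (74 - 1*(-106)) = -5 + (74 + 106) = -5 + 180 = 175)
D = -18093 (D = 2 - ((3815 + 14169) + 111) = 2 - (17984 + 111) = 2 - 1*18095 = 2 - 18095 = -18093)
√(C(-103, -43) + D) = √(175 - 18093) = √(-17918) = 17*I*√62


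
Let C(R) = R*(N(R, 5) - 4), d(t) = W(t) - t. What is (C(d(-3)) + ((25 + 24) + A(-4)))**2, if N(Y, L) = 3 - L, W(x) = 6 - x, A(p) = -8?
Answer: 961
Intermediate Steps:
d(t) = 6 - 2*t (d(t) = (6 - t) - t = 6 - 2*t)
C(R) = -6*R (C(R) = R*((3 - 1*5) - 4) = R*((3 - 5) - 4) = R*(-2 - 4) = R*(-6) = -6*R)
(C(d(-3)) + ((25 + 24) + A(-4)))**2 = (-6*(6 - 2*(-3)) + ((25 + 24) - 8))**2 = (-6*(6 + 6) + (49 - 8))**2 = (-6*12 + 41)**2 = (-72 + 41)**2 = (-31)**2 = 961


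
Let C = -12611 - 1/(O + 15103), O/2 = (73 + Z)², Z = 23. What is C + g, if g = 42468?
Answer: 1001254494/33535 ≈ 29857.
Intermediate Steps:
O = 18432 (O = 2*(73 + 23)² = 2*96² = 2*9216 = 18432)
C = -422909886/33535 (C = -12611 - 1/(18432 + 15103) = -12611 - 1/33535 = -422909886/33535 ≈ -12611.)
C + g = -422909886/33535 + 42468 = 1001254494/33535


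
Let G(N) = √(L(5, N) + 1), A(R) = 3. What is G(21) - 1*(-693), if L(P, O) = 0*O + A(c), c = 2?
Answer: 695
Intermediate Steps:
L(P, O) = 3 (L(P, O) = 0*O + 3 = 0 + 3 = 3)
G(N) = 2 (G(N) = √(3 + 1) = √4 = 2)
G(21) - 1*(-693) = 2 - 1*(-693) = 2 + 693 = 695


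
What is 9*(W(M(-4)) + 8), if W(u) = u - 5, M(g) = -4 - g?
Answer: 27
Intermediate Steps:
W(u) = -5 + u
9*(W(M(-4)) + 8) = 9*((-5 + (-4 - 1*(-4))) + 8) = 9*((-5 + (-4 + 4)) + 8) = 9*((-5 + 0) + 8) = 9*(-5 + 8) = 9*3 = 27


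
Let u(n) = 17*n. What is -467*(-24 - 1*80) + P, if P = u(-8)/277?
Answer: 13453200/277 ≈ 48568.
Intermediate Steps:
P = -136/277 (P = (17*(-8))/277 = -136*1/277 = -136/277 ≈ -0.49097)
-467*(-24 - 1*80) + P = -467*(-24 - 1*80) - 136/277 = -467*(-24 - 80) - 136/277 = -467*(-104) - 136/277 = 48568 - 136/277 = 13453200/277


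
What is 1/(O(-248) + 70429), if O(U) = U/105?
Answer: 105/7394797 ≈ 1.4199e-5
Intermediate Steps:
O(U) = U/105 (O(U) = U*(1/105) = U/105)
1/(O(-248) + 70429) = 1/((1/105)*(-248) + 70429) = 1/(-248/105 + 70429) = 1/(7394797/105) = 105/7394797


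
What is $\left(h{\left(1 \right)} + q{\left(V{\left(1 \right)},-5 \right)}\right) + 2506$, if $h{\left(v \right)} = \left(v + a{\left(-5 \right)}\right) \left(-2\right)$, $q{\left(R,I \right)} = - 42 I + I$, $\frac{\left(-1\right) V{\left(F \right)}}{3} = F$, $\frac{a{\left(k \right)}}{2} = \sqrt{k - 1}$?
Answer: $2709 - 4 i \sqrt{6} \approx 2709.0 - 9.798 i$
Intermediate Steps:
$a{\left(k \right)} = 2 \sqrt{-1 + k}$ ($a{\left(k \right)} = 2 \sqrt{k - 1} = 2 \sqrt{-1 + k}$)
$V{\left(F \right)} = - 3 F$
$q{\left(R,I \right)} = - 41 I$
$h{\left(v \right)} = - 2 v - 4 i \sqrt{6}$ ($h{\left(v \right)} = \left(v + 2 \sqrt{-1 - 5}\right) \left(-2\right) = \left(v + 2 \sqrt{-6}\right) \left(-2\right) = \left(v + 2 i \sqrt{6}\right) \left(-2\right) = - 2 v - 4 i \sqrt{6}$)
$\left(h{\left(1 \right)} + q{\left(V{\left(1 \right)},-5 \right)}\right) + 2506 = \left(\left(\left(-2\right) 1 - 4 i \sqrt{6}\right) - -205\right) + 2506 = \left(\left(-2 - 4 i \sqrt{6}\right) + 205\right) + 2506 = \left(203 - 4 i \sqrt{6}\right) + 2506 = 2709 - 4 i \sqrt{6}$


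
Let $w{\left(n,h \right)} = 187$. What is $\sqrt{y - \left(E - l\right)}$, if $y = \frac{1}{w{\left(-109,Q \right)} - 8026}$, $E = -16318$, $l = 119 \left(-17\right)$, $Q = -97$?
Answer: $\frac{2 \sqrt{24400739246}}{2613} \approx 119.56$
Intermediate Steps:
$l = -2023$
$y = - \frac{1}{7839}$ ($y = \frac{1}{187 - 8026} = \frac{1}{-7839} = - \frac{1}{7839} \approx -0.00012757$)
$\sqrt{y - \left(E - l\right)} = \sqrt{- \frac{1}{7839} - -14295} = \sqrt{- \frac{1}{7839} + \left(-2023 + 16318\right)} = \sqrt{- \frac{1}{7839} + 14295} = \sqrt{\frac{112058504}{7839}} = \frac{2 \sqrt{24400739246}}{2613}$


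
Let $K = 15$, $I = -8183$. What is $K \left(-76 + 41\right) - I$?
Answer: $7658$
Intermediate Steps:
$K \left(-76 + 41\right) - I = 15 \left(-76 + 41\right) - -8183 = 15 \left(-35\right) + 8183 = -525 + 8183 = 7658$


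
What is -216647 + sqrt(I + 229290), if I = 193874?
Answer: -216647 + 14*sqrt(2159) ≈ -2.1600e+5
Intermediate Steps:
-216647 + sqrt(I + 229290) = -216647 + sqrt(193874 + 229290) = -216647 + sqrt(423164) = -216647 + 14*sqrt(2159)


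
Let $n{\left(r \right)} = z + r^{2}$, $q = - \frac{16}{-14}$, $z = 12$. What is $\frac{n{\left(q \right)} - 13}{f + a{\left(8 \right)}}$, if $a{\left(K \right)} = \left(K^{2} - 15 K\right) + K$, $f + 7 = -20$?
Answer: $- \frac{1}{245} \approx -0.0040816$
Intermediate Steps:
$q = \frac{8}{7}$ ($q = \left(-16\right) \left(- \frac{1}{14}\right) = \frac{8}{7} \approx 1.1429$)
$f = -27$ ($f = -7 - 20 = -27$)
$a{\left(K \right)} = K^{2} - 14 K$
$n{\left(r \right)} = 12 + r^{2}$
$\frac{n{\left(q \right)} - 13}{f + a{\left(8 \right)}} = \frac{\left(12 + \left(\frac{8}{7}\right)^{2}\right) - 13}{-27 + 8 \left(-14 + 8\right)} = \frac{\left(12 + \frac{64}{49}\right) - 13}{-27 + 8 \left(-6\right)} = \frac{\frac{652}{49} - 13}{-27 - 48} = \frac{15}{49 \left(-75\right)} = \frac{15}{49} \left(- \frac{1}{75}\right) = - \frac{1}{245}$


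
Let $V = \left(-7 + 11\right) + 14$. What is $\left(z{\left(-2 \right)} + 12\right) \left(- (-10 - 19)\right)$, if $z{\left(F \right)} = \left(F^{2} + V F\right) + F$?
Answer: $-638$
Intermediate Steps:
$V = 18$ ($V = 4 + 14 = 18$)
$z{\left(F \right)} = F^{2} + 19 F$ ($z{\left(F \right)} = \left(F^{2} + 18 F\right) + F = F^{2} + 19 F$)
$\left(z{\left(-2 \right)} + 12\right) \left(- (-10 - 19)\right) = \left(- 2 \left(19 - 2\right) + 12\right) \left(- (-10 - 19)\right) = \left(\left(-2\right) 17 + 12\right) \left(\left(-1\right) \left(-29\right)\right) = \left(-34 + 12\right) 29 = \left(-22\right) 29 = -638$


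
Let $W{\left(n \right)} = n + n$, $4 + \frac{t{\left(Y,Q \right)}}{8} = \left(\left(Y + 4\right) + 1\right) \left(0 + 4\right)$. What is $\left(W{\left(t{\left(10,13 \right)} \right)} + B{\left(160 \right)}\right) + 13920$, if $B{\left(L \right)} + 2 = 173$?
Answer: $14987$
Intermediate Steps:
$B{\left(L \right)} = 171$ ($B{\left(L \right)} = -2 + 173 = 171$)
$t{\left(Y,Q \right)} = 128 + 32 Y$ ($t{\left(Y,Q \right)} = -32 + 8 \left(\left(Y + 4\right) + 1\right) \left(0 + 4\right) = -32 + 8 \left(\left(4 + Y\right) + 1\right) 4 = -32 + 8 \left(5 + Y\right) 4 = -32 + 8 \left(20 + 4 Y\right) = -32 + \left(160 + 32 Y\right) = 128 + 32 Y$)
$W{\left(n \right)} = 2 n$
$\left(W{\left(t{\left(10,13 \right)} \right)} + B{\left(160 \right)}\right) + 13920 = \left(2 \left(128 + 32 \cdot 10\right) + 171\right) + 13920 = \left(2 \left(128 + 320\right) + 171\right) + 13920 = \left(2 \cdot 448 + 171\right) + 13920 = \left(896 + 171\right) + 13920 = 1067 + 13920 = 14987$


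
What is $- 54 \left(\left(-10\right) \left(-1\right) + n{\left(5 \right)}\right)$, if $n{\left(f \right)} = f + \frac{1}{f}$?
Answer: $- \frac{4104}{5} \approx -820.8$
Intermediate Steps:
$- 54 \left(\left(-10\right) \left(-1\right) + n{\left(5 \right)}\right) = - 54 \left(\left(-10\right) \left(-1\right) + \left(5 + \frac{1}{5}\right)\right) = - 54 \left(10 + \left(5 + \frac{1}{5}\right)\right) = - 54 \left(10 + \frac{26}{5}\right) = \left(-54\right) \frac{76}{5} = - \frac{4104}{5}$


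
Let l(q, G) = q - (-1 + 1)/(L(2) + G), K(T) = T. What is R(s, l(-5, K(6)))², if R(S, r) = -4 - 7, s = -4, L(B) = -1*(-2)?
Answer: 121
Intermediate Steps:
L(B) = 2
l(q, G) = q (l(q, G) = q - (-1 + 1)/(2 + G) = q - 0/(2 + G) = q - 1*0 = q + 0 = q)
R(S, r) = -11
R(s, l(-5, K(6)))² = (-11)² = 121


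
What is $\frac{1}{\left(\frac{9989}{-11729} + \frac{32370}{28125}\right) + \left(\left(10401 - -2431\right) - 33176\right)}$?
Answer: $- \frac{21991875}{447396123193} \approx -4.9155 \cdot 10^{-5}$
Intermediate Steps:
$\frac{1}{\left(\frac{9989}{-11729} + \frac{32370}{28125}\right) + \left(\left(10401 - -2431\right) - 33176\right)} = \frac{1}{\left(9989 \left(- \frac{1}{11729}\right) + 32370 \cdot \frac{1}{28125}\right) + \left(\left(10401 + 2431\right) - 33176\right)} = \frac{1}{\left(- \frac{9989}{11729} + \frac{2158}{1875}\right) + \left(12832 - 33176\right)} = \frac{1}{\frac{6581807}{21991875} - 20344} = \frac{1}{- \frac{447396123193}{21991875}} = - \frac{21991875}{447396123193}$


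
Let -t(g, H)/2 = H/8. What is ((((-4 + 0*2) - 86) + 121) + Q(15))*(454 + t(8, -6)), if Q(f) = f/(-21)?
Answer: 96566/7 ≈ 13795.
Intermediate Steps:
t(g, H) = -H/4 (t(g, H) = -2*H/8 = -H/4)
Q(f) = -f/21 (Q(f) = f*(-1/21) = -f/21)
((((-4 + 0*2) - 86) + 121) + Q(15))*(454 + t(8, -6)) = ((((-4 + 0*2) - 86) + 121) - 1/21*15)*(454 - ¼*(-6)) = ((((-4 + 0) - 86) + 121) - 5/7)*(454 + 3/2) = (((-4 - 86) + 121) - 5/7)*(911/2) = ((-90 + 121) - 5/7)*(911/2) = (31 - 5/7)*(911/2) = (212/7)*(911/2) = 96566/7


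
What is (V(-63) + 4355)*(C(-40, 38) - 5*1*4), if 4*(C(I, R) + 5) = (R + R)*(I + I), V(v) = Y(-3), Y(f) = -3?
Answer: -6723840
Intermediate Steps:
V(v) = -3
C(I, R) = -5 + I*R (C(I, R) = -5 + ((R + R)*(I + I))/4 = -5 + ((2*R)*(2*I))/4 = -5 + (4*I*R)/4 = -5 + I*R)
(V(-63) + 4355)*(C(-40, 38) - 5*1*4) = (-3 + 4355)*((-5 - 40*38) - 5*1*4) = 4352*((-5 - 1520) - 5*4) = 4352*(-1525 - 20) = 4352*(-1545) = -6723840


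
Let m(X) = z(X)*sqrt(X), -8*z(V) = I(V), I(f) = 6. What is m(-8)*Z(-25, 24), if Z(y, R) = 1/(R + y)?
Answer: 3*I*sqrt(2)/2 ≈ 2.1213*I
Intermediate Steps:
z(V) = -3/4 (z(V) = -1/8*6 = -3/4)
m(X) = -3*sqrt(X)/4
m(-8)*Z(-25, 24) = (-3*I*sqrt(2)/2)/(24 - 25) = -3*I*sqrt(2)/2/(-1) = -3*I*sqrt(2)/2*(-1) = 3*I*sqrt(2)/2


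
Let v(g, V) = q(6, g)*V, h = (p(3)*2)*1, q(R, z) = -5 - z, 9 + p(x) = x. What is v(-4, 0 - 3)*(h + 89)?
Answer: 231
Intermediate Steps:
p(x) = -9 + x
h = -12 (h = ((-9 + 3)*2)*1 = -6*2*1 = -12*1 = -12)
v(g, V) = V*(-5 - g) (v(g, V) = (-5 - g)*V = V*(-5 - g))
v(-4, 0 - 3)*(h + 89) = (-(0 - 3)*(5 - 4))*(-12 + 89) = -1*(-3)*1*77 = 3*77 = 231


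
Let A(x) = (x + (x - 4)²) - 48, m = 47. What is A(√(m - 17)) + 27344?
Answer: 27342 - 7*√30 ≈ 27304.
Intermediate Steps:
A(x) = -48 + x + (-4 + x)² (A(x) = (x + (-4 + x)²) - 48 = -48 + x + (-4 + x)²)
A(√(m - 17)) + 27344 = (-48 + √(47 - 17) + (-4 + √(47 - 17))²) + 27344 = (-48 + √30 + (-4 + √30)²) + 27344 = 27296 + √30 + (-4 + √30)²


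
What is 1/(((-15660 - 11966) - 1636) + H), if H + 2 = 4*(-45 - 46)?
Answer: -1/29628 ≈ -3.3752e-5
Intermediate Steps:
H = -366 (H = -2 + 4*(-45 - 46) = -2 + 4*(-91) = -2 - 364 = -366)
1/(((-15660 - 11966) - 1636) + H) = 1/(((-15660 - 11966) - 1636) - 366) = 1/((-27626 - 1636) - 366) = 1/(-29262 - 366) = 1/(-29628) = -1/29628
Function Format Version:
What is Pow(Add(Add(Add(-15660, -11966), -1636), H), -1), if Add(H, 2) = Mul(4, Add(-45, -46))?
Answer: Rational(-1, 29628) ≈ -3.3752e-5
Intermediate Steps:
H = -366 (H = Add(-2, Mul(4, Add(-45, -46))) = Add(-2, Mul(4, -91)) = Add(-2, -364) = -366)
Pow(Add(Add(Add(-15660, -11966), -1636), H), -1) = Pow(Add(Add(Add(-15660, -11966), -1636), -366), -1) = Pow(Add(Add(-27626, -1636), -366), -1) = Pow(Add(-29262, -366), -1) = Pow(-29628, -1) = Rational(-1, 29628)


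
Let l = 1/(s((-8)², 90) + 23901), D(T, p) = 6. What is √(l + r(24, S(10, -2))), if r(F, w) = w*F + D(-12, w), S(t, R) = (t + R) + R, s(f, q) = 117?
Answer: √86529672618/24018 ≈ 12.247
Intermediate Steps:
S(t, R) = t + 2*R (S(t, R) = (R + t) + R = t + 2*R)
r(F, w) = 6 + F*w (r(F, w) = w*F + 6 = F*w + 6 = 6 + F*w)
l = 1/24018 (l = 1/(117 + 23901) = 1/24018 ≈ 4.1635e-5)
√(l + r(24, S(10, -2))) = √(1/24018 + (6 + 24*(10 + 2*(-2)))) = √(1/24018 + (6 + 24*(10 - 4))) = √(1/24018 + (6 + 24*6)) = √(1/24018 + (6 + 144)) = √(1/24018 + 150) = √(3602701/24018) = √86529672618/24018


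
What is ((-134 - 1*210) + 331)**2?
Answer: 169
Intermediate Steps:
((-134 - 1*210) + 331)**2 = ((-134 - 210) + 331)**2 = (-344 + 331)**2 = (-13)**2 = 169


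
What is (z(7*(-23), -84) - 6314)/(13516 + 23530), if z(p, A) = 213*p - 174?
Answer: -40781/37046 ≈ -1.1008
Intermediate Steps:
z(p, A) = -174 + 213*p
(z(7*(-23), -84) - 6314)/(13516 + 23530) = ((-174 + 213*(7*(-23))) - 6314)/(13516 + 23530) = ((-174 + 213*(-161)) - 6314)/37046 = ((-174 - 34293) - 6314)*(1/37046) = (-34467 - 6314)*(1/37046) = -40781*1/37046 = -40781/37046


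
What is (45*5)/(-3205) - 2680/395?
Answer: -347131/50639 ≈ -6.8550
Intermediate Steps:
(45*5)/(-3205) - 2680/395 = 225*(-1/3205) - 2680*1/395 = -45/641 - 536/79 = -347131/50639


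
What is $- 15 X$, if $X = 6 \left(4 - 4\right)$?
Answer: $0$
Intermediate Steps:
$X = 0$ ($X = 6 \cdot 0 = 0$)
$- 15 X = \left(-15\right) 0 = 0$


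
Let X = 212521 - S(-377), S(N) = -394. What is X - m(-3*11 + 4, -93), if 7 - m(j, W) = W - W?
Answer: 212908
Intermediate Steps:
X = 212915 (X = 212521 - 1*(-394) = 212521 + 394 = 212915)
m(j, W) = 7 (m(j, W) = 7 - (W - W) = 7 - 1*0 = 7 + 0 = 7)
X - m(-3*11 + 4, -93) = 212915 - 1*7 = 212915 - 7 = 212908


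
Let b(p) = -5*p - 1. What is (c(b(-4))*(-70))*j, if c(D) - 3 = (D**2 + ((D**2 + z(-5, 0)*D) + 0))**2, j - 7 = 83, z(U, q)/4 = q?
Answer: -3284108100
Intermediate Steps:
z(U, q) = 4*q
b(p) = -1 - 5*p
j = 90 (j = 7 + 83 = 90)
c(D) = 3 + 4*D**4 (c(D) = 3 + (D**2 + ((D**2 + (4*0)*D) + 0))**2 = 3 + (D**2 + ((D**2 + 0*D) + 0))**2 = 3 + (D**2 + ((D**2 + 0) + 0))**2 = 3 + (D**2 + (D**2 + 0))**2 = 3 + (D**2 + D**2)**2 = 3 + (2*D**2)**2 = 3 + 4*D**4)
(c(b(-4))*(-70))*j = ((3 + 4*(-1 - 5*(-4))**4)*(-70))*90 = ((3 + 4*(-1 + 20)**4)*(-70))*90 = ((3 + 4*19**4)*(-70))*90 = ((3 + 4*130321)*(-70))*90 = ((3 + 521284)*(-70))*90 = (521287*(-70))*90 = -36490090*90 = -3284108100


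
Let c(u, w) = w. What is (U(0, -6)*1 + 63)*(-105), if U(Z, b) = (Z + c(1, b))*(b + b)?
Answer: -14175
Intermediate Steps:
U(Z, b) = 2*b*(Z + b) (U(Z, b) = (Z + b)*(b + b) = (Z + b)*(2*b) = 2*b*(Z + b))
(U(0, -6)*1 + 63)*(-105) = ((2*(-6)*(0 - 6))*1 + 63)*(-105) = ((2*(-6)*(-6))*1 + 63)*(-105) = (72*1 + 63)*(-105) = (72 + 63)*(-105) = 135*(-105) = -14175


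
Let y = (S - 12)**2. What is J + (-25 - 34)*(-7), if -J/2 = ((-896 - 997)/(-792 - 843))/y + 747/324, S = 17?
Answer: 100134659/245250 ≈ 408.30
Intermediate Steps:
y = 25 (y = (17 - 12)**2 = 5**2 = 25)
J = -1153591/245250 (J = -2*(((-896 - 997)/(-792 - 843))/25 + 747/324) = -2*(-1893/(-1635)*(1/25) + 747*(1/324)) = -2*(-1893*(-1/1635)*(1/25) + 83/36) = -2*((631/545)*(1/25) + 83/36) = -2*(631/13625 + 83/36) = -2*1153591/490500 = -1153591/245250 ≈ -4.7037)
J + (-25 - 34)*(-7) = -1153591/245250 + (-25 - 34)*(-7) = -1153591/245250 - 59*(-7) = -1153591/245250 + 413 = 100134659/245250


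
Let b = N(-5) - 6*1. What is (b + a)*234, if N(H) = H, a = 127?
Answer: 27144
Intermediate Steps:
b = -11 (b = -5 - 6*1 = -5 - 6 = -11)
(b + a)*234 = (-11 + 127)*234 = 116*234 = 27144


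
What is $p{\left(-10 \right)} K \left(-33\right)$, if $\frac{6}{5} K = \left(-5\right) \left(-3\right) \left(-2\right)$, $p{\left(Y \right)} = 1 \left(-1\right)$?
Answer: $-825$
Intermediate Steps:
$p{\left(Y \right)} = -1$
$K = -25$ ($K = \frac{5 \left(-5\right) \left(-3\right) \left(-2\right)}{6} = \frac{5 \cdot 15 \left(-2\right)}{6} = \frac{5}{6} \left(-30\right) = -25$)
$p{\left(-10 \right)} K \left(-33\right) = \left(-1\right) \left(-25\right) \left(-33\right) = 25 \left(-33\right) = -825$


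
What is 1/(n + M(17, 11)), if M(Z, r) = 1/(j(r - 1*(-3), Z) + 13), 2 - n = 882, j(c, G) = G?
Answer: -30/26399 ≈ -0.0011364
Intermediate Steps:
n = -880 (n = 2 - 1*882 = 2 - 882 = -880)
M(Z, r) = 1/(13 + Z) (M(Z, r) = 1/(Z + 13) = 1/(13 + Z))
1/(n + M(17, 11)) = 1/(-880 + 1/(13 + 17)) = 1/(-880 + 1/30) = 1/(-26399/30) = -30/26399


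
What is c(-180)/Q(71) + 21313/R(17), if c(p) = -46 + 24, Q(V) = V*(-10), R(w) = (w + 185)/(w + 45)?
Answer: 234550676/35855 ≈ 6541.6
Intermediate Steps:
R(w) = (185 + w)/(45 + w)
Q(V) = -10*V
c(p) = -22
c(-180)/Q(71) + 21313/R(17) = -22/((-10*71)) + 21313/(((185 + 17)/(45 + 17))) = -22/(-710) + 21313/((202/62)) = -22*(-1/710) + 21313/(((1/62)*202)) = 11/355 + 21313/(101/31) = 11/355 + 21313*(31/101) = 11/355 + 660703/101 = 234550676/35855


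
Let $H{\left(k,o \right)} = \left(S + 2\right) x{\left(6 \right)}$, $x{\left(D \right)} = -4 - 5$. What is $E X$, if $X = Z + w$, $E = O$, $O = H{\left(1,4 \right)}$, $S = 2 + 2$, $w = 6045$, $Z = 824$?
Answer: $-370926$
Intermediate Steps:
$x{\left(D \right)} = -9$ ($x{\left(D \right)} = -4 - 5 = -9$)
$S = 4$
$H{\left(k,o \right)} = -54$ ($H{\left(k,o \right)} = \left(4 + 2\right) \left(-9\right) = 6 \left(-9\right) = -54$)
$O = -54$
$E = -54$
$X = 6869$ ($X = 824 + 6045 = 6869$)
$E X = \left(-54\right) 6869 = -370926$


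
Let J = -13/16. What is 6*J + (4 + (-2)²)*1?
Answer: 25/8 ≈ 3.1250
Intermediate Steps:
J = -13/16 (J = -13*1/16 = -13/16 ≈ -0.81250)
6*J + (4 + (-2)²)*1 = 6*(-13/16) + (4 + (-2)²)*1 = -39/8 + (4 + 4)*1 = -39/8 + 8*1 = -39/8 + 8 = 25/8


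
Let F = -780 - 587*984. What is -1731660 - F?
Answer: -1153272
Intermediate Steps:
F = -578388 (F = -780 - 577608 = -578388)
-1731660 - F = -1731660 - 1*(-578388) = -1731660 + 578388 = -1153272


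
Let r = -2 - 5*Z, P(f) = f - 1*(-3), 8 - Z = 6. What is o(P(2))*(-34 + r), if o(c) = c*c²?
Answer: -5750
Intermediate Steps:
Z = 2 (Z = 8 - 1*6 = 8 - 6 = 2)
P(f) = 3 + f (P(f) = f + 3 = 3 + f)
r = -12 (r = -2 - 5*2 = -2 - 10 = -12)
o(c) = c³
o(P(2))*(-34 + r) = (3 + 2)³*(-34 - 12) = 5³*(-46) = 125*(-46) = -5750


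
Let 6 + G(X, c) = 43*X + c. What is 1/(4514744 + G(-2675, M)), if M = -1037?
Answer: 1/4398676 ≈ 2.2734e-7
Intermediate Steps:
G(X, c) = -6 + c + 43*X (G(X, c) = -6 + (43*X + c) = -6 + (c + 43*X) = -6 + c + 43*X)
1/(4514744 + G(-2675, M)) = 1/(4514744 + (-6 - 1037 + 43*(-2675))) = 1/(4514744 + (-6 - 1037 - 115025)) = 1/(4514744 - 116068) = 1/4398676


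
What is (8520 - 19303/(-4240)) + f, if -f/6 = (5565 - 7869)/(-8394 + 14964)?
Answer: 2639170783/309520 ≈ 8526.7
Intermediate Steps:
f = 768/365 (f = -6*(5565 - 7869)/(-8394 + 14964) = -(-13824)/6570 = -6*(-128/365) = 768/365 ≈ 2.1041)
(8520 - 19303/(-4240)) + f = (8520 - 19303/(-4240)) + 768/365 = (8520 - 19303*(-1/4240)) + 768/365 = (8520 + 19303/4240) + 768/365 = 36144103/4240 + 768/365 = 2639170783/309520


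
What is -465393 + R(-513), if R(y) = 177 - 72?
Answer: -465288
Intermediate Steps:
R(y) = 105
-465393 + R(-513) = -465393 + 105 = -465288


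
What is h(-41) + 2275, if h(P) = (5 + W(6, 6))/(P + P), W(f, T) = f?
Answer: 186539/82 ≈ 2274.9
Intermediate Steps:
h(P) = 11/(2*P) (h(P) = (5 + 6)/(P + P) = 11/((2*P)) = 11*(1/(2*P)) = 11/(2*P))
h(-41) + 2275 = (11/2)/(-41) + 2275 = (11/2)*(-1/41) + 2275 = -11/82 + 2275 = 186539/82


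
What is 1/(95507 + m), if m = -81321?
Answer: 1/14186 ≈ 7.0492e-5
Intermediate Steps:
1/(95507 + m) = 1/(95507 - 81321) = 1/14186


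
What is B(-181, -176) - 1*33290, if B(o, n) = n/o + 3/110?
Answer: -662783997/19910 ≈ -33289.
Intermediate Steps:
B(o, n) = 3/110 + n/o (B(o, n) = n/o + 3*(1/110) = n/o + 3/110 = 3/110 + n/o)
B(-181, -176) - 1*33290 = (3/110 - 176/(-181)) - 1*33290 = (3/110 - 176*(-1/181)) - 33290 = (3/110 + 176/181) - 33290 = 19903/19910 - 33290 = -662783997/19910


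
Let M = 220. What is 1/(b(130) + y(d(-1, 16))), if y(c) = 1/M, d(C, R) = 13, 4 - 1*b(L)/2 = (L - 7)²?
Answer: -220/6654999 ≈ -3.3058e-5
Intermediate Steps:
b(L) = 8 - 2*(-7 + L)² (b(L) = 8 - 2*(L - 7)² = 8 - 2*(-7 + L)²)
y(c) = 1/220
1/(b(130) + y(d(-1, 16))) = 1/((8 - 2*(-7 + 130)²) + 1/220) = 1/((8 - 2*123²) + 1/220) = 1/((8 - 2*15129) + 1/220) = 1/((8 - 30258) + 1/220) = 1/(-30250 + 1/220) = 1/(-6654999/220) = -220/6654999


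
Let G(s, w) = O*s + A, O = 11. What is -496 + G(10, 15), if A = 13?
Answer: -373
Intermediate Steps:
G(s, w) = 13 + 11*s (G(s, w) = 11*s + 13 = 13 + 11*s)
-496 + G(10, 15) = -496 + (13 + 11*10) = -496 + (13 + 110) = -496 + 123 = -373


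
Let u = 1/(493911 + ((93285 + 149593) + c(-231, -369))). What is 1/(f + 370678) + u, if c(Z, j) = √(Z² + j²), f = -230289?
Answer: 646294911920/76211269440008611 - 3*√21058/542857840999 ≈ 8.4795e-6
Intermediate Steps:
u = 1/(736789 + 3*√21058) (u = 1/(493911 + ((93285 + 149593) + √((-231)² + (-369)²))) = 1/(493911 + (242878 + √(53361 + 136161))) = 1/(493911 + (242878 + √189522)) = 1/(493911 + (242878 + 3*√21058)) = 1/(736789 + 3*√21058) ≈ 1.3564e-6)
1/(f + 370678) + u = 1/(-230289 + 370678) + (736789/542857840999 - 3*√21058/542857840999) = 1/140389 + (736789/542857840999 - 3*√21058/542857840999) = 646294911920/76211269440008611 - 3*√21058/542857840999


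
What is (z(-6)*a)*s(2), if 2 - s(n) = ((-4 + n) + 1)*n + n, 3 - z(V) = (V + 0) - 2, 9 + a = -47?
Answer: -1232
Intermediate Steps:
a = -56 (a = -9 - 47 = -56)
z(V) = 5 - V (z(V) = 3 - ((V + 0) - 2) = 3 - (V - 2) = 3 - (-2 + V) = 3 + (2 - V) = 5 - V)
s(n) = 2 - n - n*(-3 + n) (s(n) = 2 - (((-4 + n) + 1)*n + n) = 2 - ((-3 + n)*n + n) = 2 - (n*(-3 + n) + n) = 2 - (n + n*(-3 + n)) = 2 + (-n - n*(-3 + n)) = 2 - n - n*(-3 + n))
(z(-6)*a)*s(2) = ((5 - 1*(-6))*(-56))*(2 - 1*2² + 2*2) = ((5 + 6)*(-56))*(2 - 1*4 + 4) = (11*(-56))*(2 - 4 + 4) = -616*2 = -1232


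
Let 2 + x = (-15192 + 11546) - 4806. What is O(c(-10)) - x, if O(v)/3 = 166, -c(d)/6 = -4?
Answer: 8952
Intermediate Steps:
c(d) = 24 (c(d) = -6*(-4) = 24)
O(v) = 498 (O(v) = 3*166 = 498)
x = -8454 (x = -2 + ((-15192 + 11546) - 4806) = -2 + (-3646 - 4806) = -2 - 8452 = -8454)
O(c(-10)) - x = 498 - 1*(-8454) = 498 + 8454 = 8952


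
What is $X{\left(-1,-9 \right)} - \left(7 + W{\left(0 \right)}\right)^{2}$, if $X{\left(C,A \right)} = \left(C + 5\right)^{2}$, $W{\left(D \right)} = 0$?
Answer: $-33$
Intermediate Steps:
$X{\left(C,A \right)} = \left(5 + C\right)^{2}$
$X{\left(-1,-9 \right)} - \left(7 + W{\left(0 \right)}\right)^{2} = \left(5 - 1\right)^{2} - \left(7 + 0\right)^{2} = 4^{2} - 7^{2} = 16 - 49 = -33$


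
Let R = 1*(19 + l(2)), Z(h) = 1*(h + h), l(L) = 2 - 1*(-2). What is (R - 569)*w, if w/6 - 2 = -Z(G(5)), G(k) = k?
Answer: 26208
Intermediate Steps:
l(L) = 4 (l(L) = 2 + 2 = 4)
Z(h) = 2*h (Z(h) = 1*(2*h) = 2*h)
R = 23 (R = 1*(19 + 4) = 1*23 = 23)
w = -48 (w = 12 + 6*(-2*5) = 12 + 6*(-1*10) = 12 + 6*(-10) = 12 - 60 = -48)
(R - 569)*w = (23 - 569)*(-48) = -546*(-48) = 26208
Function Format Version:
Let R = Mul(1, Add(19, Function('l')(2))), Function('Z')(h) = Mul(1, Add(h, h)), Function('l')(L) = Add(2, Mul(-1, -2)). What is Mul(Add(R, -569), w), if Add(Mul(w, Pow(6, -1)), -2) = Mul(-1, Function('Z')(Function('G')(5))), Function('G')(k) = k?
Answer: 26208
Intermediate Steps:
Function('l')(L) = 4 (Function('l')(L) = Add(2, 2) = 4)
Function('Z')(h) = Mul(2, h) (Function('Z')(h) = Mul(1, Mul(2, h)) = Mul(2, h))
R = 23 (R = Mul(1, Add(19, 4)) = Mul(1, 23) = 23)
w = -48 (w = Add(12, Mul(6, Mul(-1, Mul(2, 5)))) = Add(12, Mul(6, Mul(-1, 10))) = Add(12, Mul(6, -10)) = Add(12, -60) = -48)
Mul(Add(R, -569), w) = Mul(Add(23, -569), -48) = Mul(-546, -48) = 26208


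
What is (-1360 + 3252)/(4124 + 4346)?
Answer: 86/385 ≈ 0.22338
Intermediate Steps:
(-1360 + 3252)/(4124 + 4346) = 1892/8470 = 1892*(1/8470) = 86/385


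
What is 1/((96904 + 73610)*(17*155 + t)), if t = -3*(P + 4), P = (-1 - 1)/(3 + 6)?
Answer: 1/447371898 ≈ 2.2353e-9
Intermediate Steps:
P = -2/9 ≈ -0.22222
t = -34/3 (t = -3*(-2/9 + 4) = -3*34/9 = -34/3 ≈ -11.333)
1/((96904 + 73610)*(17*155 + t)) = 1/((96904 + 73610)*(17*155 - 34/3)) = 1/(170514*(2635 - 34/3)) = 1/(170514*(7871/3)) = (1/170514)*(3/7871) = 1/447371898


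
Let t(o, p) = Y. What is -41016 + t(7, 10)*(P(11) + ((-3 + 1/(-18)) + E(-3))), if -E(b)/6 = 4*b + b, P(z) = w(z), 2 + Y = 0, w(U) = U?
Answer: -370907/9 ≈ -41212.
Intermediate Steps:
Y = -2 (Y = -2 + 0 = -2)
t(o, p) = -2
P(z) = z
E(b) = -30*b (E(b) = -6*(4*b + b) = -30*b)
-41016 + t(7, 10)*(P(11) + ((-3 + 1/(-18)) + E(-3))) = -41016 - 2*(11 + ((-3 + 1/(-18)) - 30*(-3))) = -41016 - 2*(11 + ((-3 - 1/18) + 90)) = -41016 - 2*(11 + (-55/18 + 90)) = -41016 - 2*(11 + 1565/18) = -41016 - 2*1763/18 = -41016 - 1763/9 = -370907/9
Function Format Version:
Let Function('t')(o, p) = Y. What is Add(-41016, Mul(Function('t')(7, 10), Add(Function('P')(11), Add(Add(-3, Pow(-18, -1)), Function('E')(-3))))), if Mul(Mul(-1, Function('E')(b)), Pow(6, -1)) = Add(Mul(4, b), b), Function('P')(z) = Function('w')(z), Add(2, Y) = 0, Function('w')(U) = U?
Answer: Rational(-370907, 9) ≈ -41212.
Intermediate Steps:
Y = -2 (Y = Add(-2, 0) = -2)
Function('t')(o, p) = -2
Function('P')(z) = z
Function('E')(b) = Mul(-30, b) (Function('E')(b) = Mul(-6, Add(Mul(4, b), b)) = Mul(-6, Mul(5, b)) = Mul(-30, b))
Add(-41016, Mul(Function('t')(7, 10), Add(Function('P')(11), Add(Add(-3, Pow(-18, -1)), Function('E')(-3))))) = Add(-41016, Mul(-2, Add(11, Add(Add(-3, Pow(-18, -1)), Mul(-30, -3))))) = Add(-41016, Mul(-2, Add(11, Add(Add(-3, Rational(-1, 18)), 90)))) = Add(-41016, Mul(-2, Add(11, Add(Rational(-55, 18), 90)))) = Add(-41016, Mul(-2, Add(11, Rational(1565, 18)))) = Add(-41016, Mul(-2, Rational(1763, 18))) = Add(-41016, Rational(-1763, 9)) = Rational(-370907, 9)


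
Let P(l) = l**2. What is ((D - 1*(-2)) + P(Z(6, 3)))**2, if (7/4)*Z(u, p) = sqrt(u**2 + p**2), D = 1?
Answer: 751689/2401 ≈ 313.07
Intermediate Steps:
Z(u, p) = 4*sqrt(p**2 + u**2)/7 (Z(u, p) = 4*sqrt(u**2 + p**2)/7 = 4*sqrt(p**2 + u**2)/7)
((D - 1*(-2)) + P(Z(6, 3)))**2 = ((1 - 1*(-2)) + (4*sqrt(3**2 + 6**2)/7)**2)**2 = ((1 + 2) + (4*sqrt(9 + 36)/7)**2)**2 = (3 + (4*sqrt(45)/7)**2)**2 = (3 + (4*(3*sqrt(5))/7)**2)**2 = (3 + (12*sqrt(5)/7)**2)**2 = (3 + 720/49)**2 = (867/49)**2 = 751689/2401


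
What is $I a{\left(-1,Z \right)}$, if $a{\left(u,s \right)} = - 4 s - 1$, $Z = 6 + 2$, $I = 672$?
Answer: $-22176$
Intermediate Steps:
$Z = 8$
$a{\left(u,s \right)} = -1 - 4 s$
$I a{\left(-1,Z \right)} = 672 \left(-1 - 32\right) = 672 \left(-33\right) = -22176$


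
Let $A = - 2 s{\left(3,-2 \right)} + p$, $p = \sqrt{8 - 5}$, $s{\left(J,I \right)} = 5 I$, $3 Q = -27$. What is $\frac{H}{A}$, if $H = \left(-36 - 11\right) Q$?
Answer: $\frac{8460}{397} - \frac{423 \sqrt{3}}{397} \approx 19.464$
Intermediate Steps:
$Q = -9$ ($Q = \frac{1}{3} \left(-27\right) = -9$)
$p = \sqrt{3} \approx 1.732$
$H = 423$ ($H = \left(-36 - 11\right) \left(-9\right) = \left(-47\right) \left(-9\right) = 423$)
$A = 20 + \sqrt{3}$ ($A = - 2 \cdot 5 \left(-2\right) + \sqrt{3} = \left(-2\right) \left(-10\right) + \sqrt{3} = 20 + \sqrt{3} \approx 21.732$)
$\frac{H}{A} = \frac{423}{20 + \sqrt{3}}$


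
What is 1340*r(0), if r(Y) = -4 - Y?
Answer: -5360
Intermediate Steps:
1340*r(0) = 1340*(-4 - 1*0) = 1340*(-4 + 0) = 1340*(-4) = -5360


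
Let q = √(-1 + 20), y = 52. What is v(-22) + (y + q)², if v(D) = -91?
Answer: 2632 + 104*√19 ≈ 3085.3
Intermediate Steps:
q = √19 ≈ 4.3589
v(-22) + (y + q)² = -91 + (52 + √19)²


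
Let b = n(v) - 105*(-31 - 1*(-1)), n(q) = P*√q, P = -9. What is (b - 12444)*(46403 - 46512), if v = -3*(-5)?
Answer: 1013046 + 981*√15 ≈ 1.0168e+6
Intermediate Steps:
v = 15
n(q) = -9*√q
b = 3150 - 9*√15 (b = -9*√15 - 105*(-31 - 1*(-1)) = -9*√15 - 105*(-31 + 1) = -9*√15 - 105*(-30) = -9*√15 + 3150 = 3150 - 9*√15 ≈ 3115.1)
(b - 12444)*(46403 - 46512) = ((3150 - 9*√15) - 12444)*(46403 - 46512) = (-9294 - 9*√15)*(-109) = 1013046 + 981*√15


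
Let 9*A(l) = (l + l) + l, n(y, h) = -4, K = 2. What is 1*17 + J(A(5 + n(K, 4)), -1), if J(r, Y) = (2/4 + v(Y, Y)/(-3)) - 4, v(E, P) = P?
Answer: 83/6 ≈ 13.833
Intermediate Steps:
A(l) = l/3 (A(l) = ((l + l) + l)/9 = (2*l + l)/9 = (3*l)/9 = l/3)
J(r, Y) = -7/2 - Y/3 (J(r, Y) = (2/4 + Y/(-3)) - 4 = (2*(¼) + Y*(-⅓)) - 4 = (½ - Y/3) - 4 = -7/2 - Y/3)
1*17 + J(A(5 + n(K, 4)), -1) = 1*17 + (-7/2 - ⅓*(-1)) = 17 + (-7/2 + ⅓) = 17 - 19/6 = 83/6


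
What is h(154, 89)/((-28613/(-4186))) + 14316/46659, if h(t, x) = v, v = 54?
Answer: 280938736/34232153 ≈ 8.2069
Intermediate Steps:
h(t, x) = 54
h(154, 89)/((-28613/(-4186))) + 14316/46659 = 54/((-28613/(-4186))) + 14316/46659 = 54/((-28613*(-1/4186))) + 14316*(1/46659) = 54/(2201/322) + 4772/15553 = 54*(322/2201) + 4772/15553 = 17388/2201 + 4772/15553 = 280938736/34232153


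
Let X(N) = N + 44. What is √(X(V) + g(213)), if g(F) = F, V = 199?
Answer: 2*√114 ≈ 21.354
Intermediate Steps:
X(N) = 44 + N
√(X(V) + g(213)) = √((44 + 199) + 213) = √(243 + 213) = √456 = 2*√114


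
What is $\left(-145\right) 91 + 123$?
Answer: $-13072$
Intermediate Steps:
$\left(-145\right) 91 + 123 = -13195 + 123 = -13072$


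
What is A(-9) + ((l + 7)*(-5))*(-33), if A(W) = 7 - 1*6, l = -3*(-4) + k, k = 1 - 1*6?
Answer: 2311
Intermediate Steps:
k = -5 (k = 1 - 6 = -5)
l = 7 (l = -3*(-4) - 5 = 12 - 5 = 7)
A(W) = 1 (A(W) = 7 - 6 = 1)
A(-9) + ((l + 7)*(-5))*(-33) = 1 + ((7 + 7)*(-5))*(-33) = 1 + (14*(-5))*(-33) = 1 - 70*(-33) = 1 + 2310 = 2311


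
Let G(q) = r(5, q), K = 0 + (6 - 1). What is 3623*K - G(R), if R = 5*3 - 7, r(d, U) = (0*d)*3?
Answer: 18115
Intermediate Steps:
K = 5 (K = 0 + 5 = 5)
r(d, U) = 0 (r(d, U) = 0*3 = 0)
R = 8 (R = 15 - 7 = 8)
G(q) = 0
3623*K - G(R) = 3623*5 - 1*0 = 18115 + 0 = 18115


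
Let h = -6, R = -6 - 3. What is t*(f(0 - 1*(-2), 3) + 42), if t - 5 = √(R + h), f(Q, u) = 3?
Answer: 225 + 45*I*√15 ≈ 225.0 + 174.28*I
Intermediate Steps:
R = -9
t = 5 + I*√15 (t = 5 + √(-9 - 6) = 5 + √(-15) = 5 + I*√15 ≈ 5.0 + 3.873*I)
t*(f(0 - 1*(-2), 3) + 42) = (5 + I*√15)*(3 + 42) = (5 + I*√15)*45 = 225 + 45*I*√15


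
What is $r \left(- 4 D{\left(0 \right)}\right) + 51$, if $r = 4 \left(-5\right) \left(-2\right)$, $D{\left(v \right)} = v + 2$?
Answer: $-269$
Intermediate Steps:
$D{\left(v \right)} = 2 + v$
$r = 40$ ($r = \left(-20\right) \left(-2\right) = 40$)
$r \left(- 4 D{\left(0 \right)}\right) + 51 = 40 \left(- 4 \left(2 + 0\right)\right) + 51 = 40 \left(\left(-4\right) 2\right) + 51 = 40 \left(-8\right) + 51 = -320 + 51 = -269$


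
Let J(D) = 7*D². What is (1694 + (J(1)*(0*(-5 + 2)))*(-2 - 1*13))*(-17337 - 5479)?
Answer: -38650304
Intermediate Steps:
(1694 + (J(1)*(0*(-5 + 2)))*(-2 - 1*13))*(-17337 - 5479) = (1694 + ((7*1²)*(0*(-5 + 2)))*(-2 - 1*13))*(-17337 - 5479) = (1694 + ((7*1)*(0*(-3)))*(-2 - 13))*(-22816) = (1694 + (7*0)*(-15))*(-22816) = (1694 + 0*(-15))*(-22816) = (1694 + 0)*(-22816) = 1694*(-22816) = -38650304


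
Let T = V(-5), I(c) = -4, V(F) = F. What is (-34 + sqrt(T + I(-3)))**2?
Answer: 1147 - 204*I ≈ 1147.0 - 204.0*I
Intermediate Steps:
T = -5
(-34 + sqrt(T + I(-3)))**2 = (-34 + sqrt(-5 - 4))**2 = (-34 + sqrt(-9))**2 = (-34 + 3*I)**2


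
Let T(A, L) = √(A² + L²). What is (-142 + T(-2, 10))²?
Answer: 20268 - 568*√26 ≈ 17372.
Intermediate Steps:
(-142 + T(-2, 10))² = (-142 + √((-2)² + 10²))² = (-142 + √(4 + 100))² = (-142 + √104)² = (-142 + 2*√26)²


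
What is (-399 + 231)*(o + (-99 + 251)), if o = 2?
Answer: -25872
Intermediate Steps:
(-399 + 231)*(o + (-99 + 251)) = (-399 + 231)*(2 + (-99 + 251)) = -168*(2 + 152) = -168*154 = -25872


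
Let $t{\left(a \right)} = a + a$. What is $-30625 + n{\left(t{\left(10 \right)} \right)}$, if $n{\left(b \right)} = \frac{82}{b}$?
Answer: $- \frac{306209}{10} \approx -30621.0$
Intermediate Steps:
$t{\left(a \right)} = 2 a$
$-30625 + n{\left(t{\left(10 \right)} \right)} = -30625 + \frac{82}{2 \cdot 10} = -30625 + \frac{82}{20} = -30625 + 82 \cdot \frac{1}{20} = -30625 + \frac{41}{10} = - \frac{306209}{10}$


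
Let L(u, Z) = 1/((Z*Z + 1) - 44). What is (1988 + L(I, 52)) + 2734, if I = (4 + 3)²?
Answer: 12565243/2661 ≈ 4722.0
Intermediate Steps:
I = 49 (I = 7² = 49)
L(u, Z) = 1/(-43 + Z²) (L(u, Z) = 1/((Z² + 1) - 44) = 1/((1 + Z²) - 44) = 1/(-43 + Z²))
(1988 + L(I, 52)) + 2734 = (1988 + 1/(-43 + 52²)) + 2734 = (1988 + 1/(-43 + 2704)) + 2734 = (1988 + 1/2661) + 2734 = 5290069/2661 + 2734 = 12565243/2661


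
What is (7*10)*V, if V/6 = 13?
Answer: 5460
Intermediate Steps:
V = 78 (V = 6*13 = 78)
(7*10)*V = (7*10)*78 = 70*78 = 5460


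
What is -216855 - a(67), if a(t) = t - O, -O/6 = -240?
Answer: -215482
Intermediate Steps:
O = 1440 (O = -6*(-240) = 1440)
a(t) = -1440 + t (a(t) = t - 1*1440 = t - 1440 = -1440 + t)
-216855 - a(67) = -216855 - (-1440 + 67) = -216855 - 1*(-1373) = -216855 + 1373 = -215482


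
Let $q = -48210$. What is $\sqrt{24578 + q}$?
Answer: $4 i \sqrt{1477} \approx 153.73 i$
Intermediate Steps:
$\sqrt{24578 + q} = \sqrt{24578 - 48210} = \sqrt{-23632} = 4 i \sqrt{1477}$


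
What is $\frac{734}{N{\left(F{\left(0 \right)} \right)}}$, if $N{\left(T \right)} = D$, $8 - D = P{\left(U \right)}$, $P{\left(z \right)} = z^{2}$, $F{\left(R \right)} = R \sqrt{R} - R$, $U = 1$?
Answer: $\frac{734}{7} \approx 104.86$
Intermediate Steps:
$F{\left(R \right)} = R^{\frac{3}{2}} - R$
$D = 7$ ($D = 8 - 1^{2} = 8 - 1 = 7$)
$N{\left(T \right)} = 7$
$\frac{734}{N{\left(F{\left(0 \right)} \right)}} = \frac{734}{7}$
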